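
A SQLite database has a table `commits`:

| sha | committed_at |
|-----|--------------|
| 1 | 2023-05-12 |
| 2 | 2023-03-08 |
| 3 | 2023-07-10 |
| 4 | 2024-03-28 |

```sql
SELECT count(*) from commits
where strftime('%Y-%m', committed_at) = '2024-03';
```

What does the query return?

Rows with year-month 2024-03: 2024-03-28 → 1.

1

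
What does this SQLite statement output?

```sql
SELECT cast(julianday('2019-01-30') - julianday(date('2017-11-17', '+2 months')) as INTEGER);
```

Adding +2 months to 2017-11-17 gives 2018-01-17.
14 days remain in January 2018 after the 17th (31 − 17).
Full months from February 2018 through December 2018 contribute their day counts.
Then 30 days into January 2019.
Total: 14 + 28 + 31 + 30 + 31 + 30 + 31 + 31 + 30 + 31 + 30 + 31 + 30 = 378.

378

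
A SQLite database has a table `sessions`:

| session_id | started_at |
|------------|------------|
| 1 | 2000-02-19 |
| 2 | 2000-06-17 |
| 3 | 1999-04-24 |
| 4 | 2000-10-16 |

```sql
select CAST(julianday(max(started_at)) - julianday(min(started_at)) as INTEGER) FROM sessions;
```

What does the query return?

541

MIN = 1999-04-24, MAX = 2000-10-16.
6 days remain in April 1999 after the 24th (30 − 24).
Full months from May 1999 through September 2000 contribute their day counts.
Then 16 days into October 2000.
Total: 6 + 31 + 30 + 31 + 31 + 30 + 31 + 30 + 31 + 31 + 29 + 31 + 30 + 31 + 30 + 31 + 31 + 30 + 16 = 541.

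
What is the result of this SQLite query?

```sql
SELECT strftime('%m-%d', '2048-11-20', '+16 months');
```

First apply '+16 months': 2048-11-20 → 2050-03-20.
`%m-%d` extracts the month-day: 03-20.

03-20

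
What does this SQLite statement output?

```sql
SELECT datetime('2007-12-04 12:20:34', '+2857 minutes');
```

2857 minutes = 47h 37m; +2857 minutes from 2007-12-04 12:20:34 is 2007-12-06 11:57:34 (crosses midnight).

2007-12-06 11:57:34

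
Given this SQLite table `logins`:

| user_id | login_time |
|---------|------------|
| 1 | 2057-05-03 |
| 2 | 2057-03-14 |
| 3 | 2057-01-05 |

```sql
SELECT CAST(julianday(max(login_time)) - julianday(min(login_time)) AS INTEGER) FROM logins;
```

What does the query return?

118

MIN = 2057-01-05, MAX = 2057-05-03.
26 days remain in January 2057 after the 5th (31 − 5).
February 2057: 28 days.
March 2057: 31 days.
April 2057: 30 days.
Then 3 days into May 2057.
Total: 26 + 28 + 31 + 30 + 3 = 118.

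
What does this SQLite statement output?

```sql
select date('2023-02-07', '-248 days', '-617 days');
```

2020-09-25

Applying '-248 days' to 2023-02-07: counting 248 days back gives 2022-06-04.
Applying '-617 days' to 2022-06-04: counting 617 days back gives 2020-09-25.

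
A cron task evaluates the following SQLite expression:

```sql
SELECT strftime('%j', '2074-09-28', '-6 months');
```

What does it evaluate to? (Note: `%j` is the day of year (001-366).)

First apply '-6 months': 2074-09-28 → 2074-03-28.
Day-of-year for 2074-03-28: days since 2074-01-01 inclusive = 87, zero-padded to 087.

087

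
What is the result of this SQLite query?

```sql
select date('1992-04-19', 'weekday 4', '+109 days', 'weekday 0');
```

1992-08-16

`weekday 4` advances to the next Thursday; 1992-04-19 is a Sunday, so it moves forward to 1992-04-23.
Applying '+109 days' to 1992-04-23: counting 109 days forward gives 1992-08-10.
`weekday 0` advances to the next Sunday; 1992-08-10 is a Monday, so it moves forward to 1992-08-16.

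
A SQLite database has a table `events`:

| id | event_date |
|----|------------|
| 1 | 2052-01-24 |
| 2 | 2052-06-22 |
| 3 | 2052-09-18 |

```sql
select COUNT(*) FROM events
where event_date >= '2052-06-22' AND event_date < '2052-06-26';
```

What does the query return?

1

Rows in [2052-06-22, 2052-06-26): 2052-06-22 → 1 row.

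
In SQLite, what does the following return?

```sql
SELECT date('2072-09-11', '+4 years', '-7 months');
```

2076-02-11

Adding +4 years to 2072-09-11 gives 2076-09-11.
Adding -7 months to 2076-09-11 gives 2076-02-11.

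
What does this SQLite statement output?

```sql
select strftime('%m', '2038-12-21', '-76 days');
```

First apply '-76 days': 2038-12-21 → 2038-10-06.
`%m` extracts the 2-digit month (01-12): 10.

10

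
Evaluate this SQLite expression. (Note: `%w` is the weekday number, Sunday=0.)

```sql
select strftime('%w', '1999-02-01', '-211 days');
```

First apply '-211 days': 1999-02-01 → 1998-07-05.
1998-07-05 is a Sunday; with Sunday=0 that is 0.

0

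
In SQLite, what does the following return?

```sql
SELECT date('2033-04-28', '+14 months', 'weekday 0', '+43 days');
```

Adding +14 months to 2033-04-28 gives 2034-06-28.
`weekday 0` advances to the next Sunday; 2034-06-28 is a Wednesday, so it moves forward to 2034-07-02.
Applying '+43 days' to 2034-07-02: counting 43 days forward gives 2034-08-14.

2034-08-14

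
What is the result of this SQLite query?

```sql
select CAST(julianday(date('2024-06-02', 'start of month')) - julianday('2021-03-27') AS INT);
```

`start of month` rewinds 2024-06-02 to 2024-06-01.
4 days remain in March 2021 after the 27th (31 − 27).
Full months from April 2021 through May 2024 contribute their day counts.
Then 1 day into June 2024.
Total: 4 + 30 + 31 + 30 + 31 + 31 + 30 + 31 + 30 + 31 + 31 + 28 + 31 + 30 + 31 + 30 + 31 + 31 + 30 + 31 + 30 + 31 + 31 + 28 + 31 + 30 + 31 + 30 + 31 + 31 + 30 + 31 + 30 + 31 + 31 + 29 + 31 + 30 + 31 + 1 = 1162.

1162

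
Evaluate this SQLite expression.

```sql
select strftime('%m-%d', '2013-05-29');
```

`%m-%d` extracts the month-day: 05-29.

05-29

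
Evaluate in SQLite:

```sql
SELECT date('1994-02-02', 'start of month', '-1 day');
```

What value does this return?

1994-01-31

`start of month` rewinds 1994-02-02 to 1994-02-01.
Going back 1 day from 1994-02-01 reaches 1994-01-31 (last day of January, 31 days).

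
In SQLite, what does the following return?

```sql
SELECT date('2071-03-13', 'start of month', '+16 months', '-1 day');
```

2072-06-30

`start of month` rewinds 2071-03-13 to 2071-03-01.
Adding +16 months to 2071-03-01 gives 2072-07-01.
Going back 1 day from 2072-07-01 reaches 2072-06-30 (last day of June, 30 days).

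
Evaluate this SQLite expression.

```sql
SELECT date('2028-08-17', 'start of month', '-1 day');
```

2028-07-31

`start of month` rewinds 2028-08-17 to 2028-08-01.
Going back 1 day from 2028-08-01 reaches 2028-07-31 (last day of July, 31 days).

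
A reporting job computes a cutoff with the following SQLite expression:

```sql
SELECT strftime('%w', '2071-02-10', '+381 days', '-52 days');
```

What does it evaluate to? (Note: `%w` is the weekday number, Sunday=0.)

First apply '+381 days', '-52 days': 2071-02-10 → 2072-01-05.
2072-01-05 is a Tuesday; with Sunday=0 that is 2.

2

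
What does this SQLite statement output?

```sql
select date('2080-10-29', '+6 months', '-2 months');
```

2081-03-01

Adding +6 months to 2080-10-29 gives 2081-04-29.
Adding -2 months to 2081-04-29 targets 2081-02-29. February 2081 has only 28 days, so SQLite normalizes the 1-day overflow forward to 2081-03-01.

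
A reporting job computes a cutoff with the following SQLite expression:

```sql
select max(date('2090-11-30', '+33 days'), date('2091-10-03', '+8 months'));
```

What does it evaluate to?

date('2090-11-30', '+33 days') → 2091-01-02.
date('2091-10-03', '+8 months') → 2092-06-03.
Later of the two is 2092-06-03.

2092-06-03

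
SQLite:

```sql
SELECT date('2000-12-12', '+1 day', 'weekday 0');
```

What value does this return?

Advancing 1 more day within December lands on 2000-12-13.
`weekday 0` advances to the next Sunday; 2000-12-13 is a Wednesday, so it moves forward to 2000-12-17.

2000-12-17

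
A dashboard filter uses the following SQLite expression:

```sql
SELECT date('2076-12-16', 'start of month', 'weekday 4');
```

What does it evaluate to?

2076-12-03

`start of month` rewinds 2076-12-16 to 2076-12-01.
`weekday 4` advances to the next Thursday; 2076-12-01 is a Tuesday, so it moves forward to 2076-12-03.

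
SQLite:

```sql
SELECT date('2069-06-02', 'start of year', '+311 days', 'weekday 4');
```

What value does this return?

2069-11-14

`start of year` rewinds 2069-06-02 to 2069-01-01.
Applying '+311 days' to 2069-01-01: counting 311 days forward gives 2069-11-08.
`weekday 4` advances to the next Thursday; 2069-11-08 is a Friday, so it moves forward to 2069-11-14.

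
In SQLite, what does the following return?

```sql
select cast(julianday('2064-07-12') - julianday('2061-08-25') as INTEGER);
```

1052

6 days remain in August 2061 after the 25th (31 − 25).
Full months from September 2061 through June 2064 contribute their day counts.
Then 12 days into July 2064.
Total: 6 + 30 + 31 + 30 + 31 + 31 + 28 + 31 + 30 + 31 + 30 + 31 + 31 + 30 + 31 + 30 + 31 + 31 + 28 + 31 + 30 + 31 + 30 + 31 + 31 + 30 + 31 + 30 + 31 + 31 + 29 + 31 + 30 + 31 + 30 + 12 = 1052.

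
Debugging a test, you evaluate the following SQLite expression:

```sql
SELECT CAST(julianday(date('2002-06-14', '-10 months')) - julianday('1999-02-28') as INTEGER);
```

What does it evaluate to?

898

Adding -10 months to 2002-06-14 gives 2001-08-14.
0 days remain in February 1999 after the 28th (28 − 28).
Full months from March 1999 through July 2001 contribute their day counts.
Then 14 days into August 2001.
Total: 0 + 31 + 30 + 31 + 30 + 31 + 31 + 30 + 31 + 30 + 31 + 31 + 29 + 31 + 30 + 31 + 30 + 31 + 31 + 30 + 31 + 30 + 31 + 31 + 28 + 31 + 30 + 31 + 30 + 31 + 14 = 898.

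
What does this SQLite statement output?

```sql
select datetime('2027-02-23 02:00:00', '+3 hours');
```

2027-02-23 05:00:00

+3 hours from 2027-02-23 02:00:00 is 2027-02-23 05:00:00.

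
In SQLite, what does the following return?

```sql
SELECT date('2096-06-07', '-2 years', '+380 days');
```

Adding -2 years to 2096-06-07 gives 2094-06-07.
Applying '+380 days' to 2094-06-07: counting 380 days forward gives 2095-06-22.

2095-06-22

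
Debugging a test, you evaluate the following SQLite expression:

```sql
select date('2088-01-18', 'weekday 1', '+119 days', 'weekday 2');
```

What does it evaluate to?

2088-05-18

`weekday 1` advances to the next Monday; 2088-01-18 is a Sunday, so it moves forward to 2088-01-19.
Applying '+119 days' to 2088-01-19: counting 119 days forward gives 2088-05-17.
`weekday 2` advances to the next Tuesday; 2088-05-17 is a Monday, so it moves forward to 2088-05-18.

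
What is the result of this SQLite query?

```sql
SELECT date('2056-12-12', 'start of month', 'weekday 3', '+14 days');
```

`start of month` rewinds 2056-12-12 to 2056-12-01.
`weekday 3` advances to the next Wednesday; 2056-12-01 is a Friday, so it moves forward to 2056-12-06.
Advancing 14 more days within December lands on 2056-12-20.

2056-12-20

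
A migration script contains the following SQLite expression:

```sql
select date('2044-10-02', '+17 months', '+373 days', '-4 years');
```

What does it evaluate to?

Adding +17 months to 2044-10-02 gives 2046-03-02.
Applying '+373 days' to 2046-03-02: counting 373 days forward gives 2047-03-10.
Adding -4 years to 2047-03-10 gives 2043-03-10.

2043-03-10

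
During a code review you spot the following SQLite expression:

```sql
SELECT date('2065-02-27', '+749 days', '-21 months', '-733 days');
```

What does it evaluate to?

2063-06-16

Applying '+749 days' to 2065-02-27: counting 749 days forward gives 2067-03-18.
Adding -21 months to 2067-03-18 gives 2065-06-18.
Applying '-733 days' to 2065-06-18: counting 733 days back gives 2063-06-16.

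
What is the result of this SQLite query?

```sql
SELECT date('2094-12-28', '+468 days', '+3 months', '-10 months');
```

Applying '+468 days' to 2094-12-28: counting 468 days forward gives 2096-04-09.
Adding +3 months to 2096-04-09 gives 2096-07-09.
Adding -10 months to 2096-07-09 gives 2095-09-09.

2095-09-09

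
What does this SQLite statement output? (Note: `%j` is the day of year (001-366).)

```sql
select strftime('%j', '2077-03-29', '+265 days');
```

First apply '+265 days': 2077-03-29 → 2077-12-19.
Day-of-year for 2077-12-19: days since 2077-01-01 inclusive = 353, zero-padded to 353.

353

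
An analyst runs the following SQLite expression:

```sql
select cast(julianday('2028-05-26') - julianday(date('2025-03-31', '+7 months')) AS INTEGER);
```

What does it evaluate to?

938

Adding +7 months to 2025-03-31 gives 2025-10-31.
0 days remain in October 2025 after the 31st (31 − 31).
Full months from November 2025 through April 2028 contribute their day counts.
Then 26 days into May 2028.
Total: 0 + 30 + 31 + 31 + 28 + 31 + 30 + 31 + 30 + 31 + 31 + 30 + 31 + 30 + 31 + 31 + 28 + 31 + 30 + 31 + 30 + 31 + 31 + 30 + 31 + 30 + 31 + 31 + 29 + 31 + 30 + 26 = 938.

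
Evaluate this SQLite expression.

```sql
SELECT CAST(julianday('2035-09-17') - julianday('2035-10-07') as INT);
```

13 days remain in September 2035 after the 17th (30 − 17).
Then 7 days into October 2035.
Total: 13 + 7 = 20.
The subtraction is earlier − later, so the result is −20 → -20.

-20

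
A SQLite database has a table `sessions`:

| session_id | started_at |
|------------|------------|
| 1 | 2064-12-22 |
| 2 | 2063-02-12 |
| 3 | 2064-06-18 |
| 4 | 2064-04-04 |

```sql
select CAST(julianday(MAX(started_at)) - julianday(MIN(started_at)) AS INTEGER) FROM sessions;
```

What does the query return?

MIN = 2063-02-12, MAX = 2064-12-22.
16 days remain in February 2063 after the 12th (28 − 12).
Full months from March 2063 through November 2064 contribute their day counts.
Then 22 days into December 2064.
Total: 16 + 31 + 30 + 31 + 30 + 31 + 31 + 30 + 31 + 30 + 31 + 31 + 29 + 31 + 30 + 31 + 30 + 31 + 31 + 30 + 31 + 30 + 22 = 679.

679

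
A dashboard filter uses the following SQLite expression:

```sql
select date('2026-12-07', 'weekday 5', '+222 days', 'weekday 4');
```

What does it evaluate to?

2027-07-22

`weekday 5` advances to the next Friday; 2026-12-07 is a Monday, so it moves forward to 2026-12-11.
Applying '+222 days' to 2026-12-11: counting 222 days forward gives 2027-07-21.
`weekday 4` advances to the next Thursday; 2027-07-21 is a Wednesday, so it moves forward to 2027-07-22.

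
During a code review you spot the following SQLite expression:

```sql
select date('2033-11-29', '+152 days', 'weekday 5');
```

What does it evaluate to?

2034-05-05

Applying '+152 days' to 2033-11-29: counting 152 days forward gives 2034-04-30.
`weekday 5` advances to the next Friday; 2034-04-30 is a Sunday, so it moves forward to 2034-05-05.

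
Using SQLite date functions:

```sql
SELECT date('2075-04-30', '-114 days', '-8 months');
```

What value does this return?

Applying '-114 days' to 2075-04-30: counting 114 days back gives 2075-01-06.
Adding -8 months to 2075-01-06 gives 2074-05-06.

2074-05-06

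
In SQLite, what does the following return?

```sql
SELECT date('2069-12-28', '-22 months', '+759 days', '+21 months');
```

Adding -22 months to 2069-12-28 gives 2068-02-28.
Applying '+759 days' to 2068-02-28: counting 759 days forward gives 2070-03-28.
Adding +21 months to 2070-03-28 gives 2071-12-28.

2071-12-28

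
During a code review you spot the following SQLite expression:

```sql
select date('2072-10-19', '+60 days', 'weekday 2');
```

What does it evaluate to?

Applying '+60 days' to 2072-10-19: counting 60 days forward gives 2072-12-18.
`weekday 2` advances to the next Tuesday; 2072-12-18 is a Sunday, so it moves forward to 2072-12-20.

2072-12-20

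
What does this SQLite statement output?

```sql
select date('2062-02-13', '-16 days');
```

Going back 13 days from 2062-02-13 reaches 2062-01-31 (last day of January, 31 days).
Going back 3 days within January lands on 2062-01-28.

2062-01-28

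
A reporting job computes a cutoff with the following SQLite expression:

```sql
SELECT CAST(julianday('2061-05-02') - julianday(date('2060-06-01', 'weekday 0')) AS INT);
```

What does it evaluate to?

330

`weekday 0` advances to the next Sunday; 2060-06-01 is a Tuesday, so it moves forward to 2060-06-06.
24 days remain in June 2060 after the 6th (30 − 6).
Full months from July 2060 through April 2061 contribute their day counts.
Then 2 days into May 2061.
Total: 24 + 31 + 31 + 30 + 31 + 30 + 31 + 31 + 28 + 31 + 30 + 2 = 330.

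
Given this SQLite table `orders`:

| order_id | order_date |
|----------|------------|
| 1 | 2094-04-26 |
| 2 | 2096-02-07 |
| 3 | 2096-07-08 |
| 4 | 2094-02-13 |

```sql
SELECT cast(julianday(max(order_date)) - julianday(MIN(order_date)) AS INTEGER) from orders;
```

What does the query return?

876

MIN = 2094-02-13, MAX = 2096-07-08.
15 days remain in February 2094 after the 13th (28 − 13).
Full months from March 2094 through June 2096 contribute their day counts.
Then 8 days into July 2096.
Total: 15 + 31 + 30 + 31 + 30 + 31 + 31 + 30 + 31 + 30 + 31 + 31 + 28 + 31 + 30 + 31 + 30 + 31 + 31 + 30 + 31 + 30 + 31 + 31 + 29 + 31 + 30 + 31 + 30 + 8 = 876.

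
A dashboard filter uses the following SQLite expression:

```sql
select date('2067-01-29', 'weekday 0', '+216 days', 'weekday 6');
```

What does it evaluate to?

2067-09-03

`weekday 0` advances to the next Sunday; 2067-01-29 is a Saturday, so it moves forward to 2067-01-30.
Applying '+216 days' to 2067-01-30: counting 216 days forward gives 2067-09-03.
`weekday 6` advances to the next Saturday; 2067-09-03 is already a Saturday, so it stays at 2067-09-03.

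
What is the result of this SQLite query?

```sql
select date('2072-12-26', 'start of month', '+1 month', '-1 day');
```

2072-12-31

`start of month` rewinds 2072-12-26 to 2072-12-01.
Adding +1 month to 2072-12-01 gives 2073-01-01.
Going back 1 day from 2073-01-01 reaches 2072-12-31 (last day of December, 31 days).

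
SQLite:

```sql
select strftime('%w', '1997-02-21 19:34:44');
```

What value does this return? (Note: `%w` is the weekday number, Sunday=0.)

1997-02-21 is a Friday; with Sunday=0 that is 5.

5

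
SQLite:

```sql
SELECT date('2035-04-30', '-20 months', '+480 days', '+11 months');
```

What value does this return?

2035-11-23

Adding -20 months to 2035-04-30 gives 2033-08-30.
Applying '+480 days' to 2033-08-30: counting 480 days forward gives 2034-12-23.
Adding +11 months to 2034-12-23 gives 2035-11-23.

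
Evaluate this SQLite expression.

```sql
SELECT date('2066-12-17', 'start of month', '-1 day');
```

`start of month` rewinds 2066-12-17 to 2066-12-01.
Going back 1 day from 2066-12-01 reaches 2066-11-30 (last day of November, 30 days).

2066-11-30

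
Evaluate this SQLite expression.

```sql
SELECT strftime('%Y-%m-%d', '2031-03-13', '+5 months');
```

First apply '+5 months': 2031-03-13 → 2031-08-13.
`%Y-%m-%d` extracts the ISO date: 2031-08-13.

2031-08-13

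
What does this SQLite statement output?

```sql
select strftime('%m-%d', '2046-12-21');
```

`%m-%d` extracts the month-day: 12-21.

12-21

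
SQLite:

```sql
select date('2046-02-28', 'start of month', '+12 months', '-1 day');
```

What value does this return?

2047-01-31

`start of month` rewinds 2046-02-28 to 2046-02-01.
Adding +12 months to 2046-02-01 gives 2047-02-01.
Going back 1 day from 2047-02-01 reaches 2047-01-31 (last day of January, 31 days).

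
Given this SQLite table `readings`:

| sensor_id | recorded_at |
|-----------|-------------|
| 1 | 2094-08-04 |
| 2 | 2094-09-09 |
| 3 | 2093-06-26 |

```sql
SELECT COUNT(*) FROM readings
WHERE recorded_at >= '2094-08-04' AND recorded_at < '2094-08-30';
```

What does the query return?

1

Rows in [2094-08-04, 2094-08-30): 2094-08-04 → 1 row.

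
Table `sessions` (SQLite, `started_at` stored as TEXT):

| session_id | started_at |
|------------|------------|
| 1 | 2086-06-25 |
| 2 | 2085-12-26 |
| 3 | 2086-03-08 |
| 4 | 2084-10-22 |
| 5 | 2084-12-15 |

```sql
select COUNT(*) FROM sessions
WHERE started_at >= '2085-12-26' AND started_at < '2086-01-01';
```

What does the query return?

Rows in [2085-12-26, 2086-01-01): 2085-12-26 → 1 row.

1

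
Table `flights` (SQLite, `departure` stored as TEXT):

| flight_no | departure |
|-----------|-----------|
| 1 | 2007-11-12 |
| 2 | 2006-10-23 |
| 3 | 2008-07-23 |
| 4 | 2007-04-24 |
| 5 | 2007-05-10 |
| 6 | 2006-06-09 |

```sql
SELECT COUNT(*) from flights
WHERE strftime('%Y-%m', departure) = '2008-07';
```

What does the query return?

1

Rows with year-month 2008-07: 2008-07-23 → 1.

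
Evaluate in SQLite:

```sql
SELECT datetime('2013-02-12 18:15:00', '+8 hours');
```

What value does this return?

2013-02-13 02:15:00

+8 hours from 2013-02-12 18:15:00 is 2013-02-13 02:15:00 (crosses midnight).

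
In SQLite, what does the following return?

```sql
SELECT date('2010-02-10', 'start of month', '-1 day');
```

`start of month` rewinds 2010-02-10 to 2010-02-01.
Going back 1 day from 2010-02-01 reaches 2010-01-31 (last day of January, 31 days).

2010-01-31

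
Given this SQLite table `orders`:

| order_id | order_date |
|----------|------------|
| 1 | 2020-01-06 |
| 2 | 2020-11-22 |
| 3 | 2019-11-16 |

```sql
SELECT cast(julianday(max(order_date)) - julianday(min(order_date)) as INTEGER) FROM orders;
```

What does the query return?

MIN = 2019-11-16, MAX = 2020-11-22.
14 days remain in November 2019 after the 16th (30 − 16).
Full months from December 2019 through October 2020 contribute their day counts.
Then 22 days into November 2020.
Total: 14 + 31 + 31 + 29 + 31 + 30 + 31 + 30 + 31 + 31 + 30 + 31 + 22 = 372.

372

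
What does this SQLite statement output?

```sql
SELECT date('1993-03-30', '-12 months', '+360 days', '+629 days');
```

Adding -12 months to 1993-03-30 gives 1992-03-30.
Applying '+360 days' to 1992-03-30: counting 360 days forward gives 1993-03-25.
Applying '+629 days' to 1993-03-25: counting 629 days forward gives 1994-12-14.

1994-12-14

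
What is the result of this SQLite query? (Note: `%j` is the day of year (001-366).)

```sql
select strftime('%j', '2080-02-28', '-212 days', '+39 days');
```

First apply '-212 days', '+39 days': 2080-02-28 → 2079-09-08.
Day-of-year for 2079-09-08: days since 2079-01-01 inclusive = 251, zero-padded to 251.

251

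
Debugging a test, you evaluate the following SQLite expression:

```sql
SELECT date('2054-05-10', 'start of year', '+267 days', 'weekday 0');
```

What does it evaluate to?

2054-09-27

`start of year` rewinds 2054-05-10 to 2054-01-01.
Applying '+267 days' to 2054-01-01: counting 267 days forward gives 2054-09-25.
`weekday 0` advances to the next Sunday; 2054-09-25 is a Friday, so it moves forward to 2054-09-27.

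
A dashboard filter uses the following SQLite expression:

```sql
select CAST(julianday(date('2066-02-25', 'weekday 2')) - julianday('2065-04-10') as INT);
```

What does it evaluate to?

`weekday 2` advances to the next Tuesday; 2066-02-25 is a Thursday, so it moves forward to 2066-03-02.
20 days remain in April 2065 after the 10th (30 − 10).
Full months from May 2065 through February 2066 contribute their day counts.
Then 2 days into March 2066.
Total: 20 + 31 + 30 + 31 + 31 + 30 + 31 + 30 + 31 + 31 + 28 + 2 = 326.

326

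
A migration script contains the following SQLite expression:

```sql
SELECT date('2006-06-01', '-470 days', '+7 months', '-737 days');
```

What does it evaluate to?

2003-09-10

Applying '-470 days' to 2006-06-01: counting 470 days back gives 2005-02-16.
Adding +7 months to 2005-02-16 gives 2005-09-16.
Applying '-737 days' to 2005-09-16: counting 737 days back gives 2003-09-10.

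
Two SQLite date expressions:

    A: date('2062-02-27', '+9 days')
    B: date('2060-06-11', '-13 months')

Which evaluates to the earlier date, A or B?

B

A = 2062-03-08.
B = 2059-05-11.
B is earlier.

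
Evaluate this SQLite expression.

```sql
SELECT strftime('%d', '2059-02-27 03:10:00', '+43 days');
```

11

First apply '+43 days': 2059-02-27 03:10:00 → 2059-04-11 03:10:00.
`%d` extracts the 2-digit day of month: 11.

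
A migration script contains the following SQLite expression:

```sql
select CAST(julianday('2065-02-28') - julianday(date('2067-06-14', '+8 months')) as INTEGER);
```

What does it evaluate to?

-1081

Adding +8 months to 2067-06-14 gives 2068-02-14.
0 days remain in February 2065 after the 28th (28 − 28).
Full months from March 2065 through January 2068 contribute their day counts.
Then 14 days into February 2068.
Total: 0 + 31 + 30 + 31 + 30 + 31 + 31 + 30 + 31 + 30 + 31 + 31 + 28 + 31 + 30 + 31 + 30 + 31 + 31 + 30 + 31 + 30 + 31 + 31 + 28 + 31 + 30 + 31 + 30 + 31 + 31 + 30 + 31 + 30 + 31 + 31 + 14 = 1081.
The subtraction is earlier − later, so the result is −1081 → -1081.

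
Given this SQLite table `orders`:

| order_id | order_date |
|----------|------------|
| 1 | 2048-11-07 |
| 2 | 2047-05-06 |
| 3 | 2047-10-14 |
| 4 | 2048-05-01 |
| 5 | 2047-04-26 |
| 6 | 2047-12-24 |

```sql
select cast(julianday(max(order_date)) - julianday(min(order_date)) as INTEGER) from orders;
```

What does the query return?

MIN = 2047-04-26, MAX = 2048-11-07.
4 days remain in April 2047 after the 26th (30 − 26).
Full months from May 2047 through October 2048 contribute their day counts.
Then 7 days into November 2048.
Total: 4 + 31 + 30 + 31 + 31 + 30 + 31 + 30 + 31 + 31 + 29 + 31 + 30 + 31 + 30 + 31 + 31 + 30 + 31 + 7 = 561.

561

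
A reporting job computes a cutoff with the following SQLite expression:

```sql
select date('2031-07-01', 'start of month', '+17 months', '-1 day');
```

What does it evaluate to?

2032-11-30

`start of month` rewinds 2031-07-01 to 2031-07-01.
Adding +17 months to 2031-07-01 gives 2032-12-01.
Going back 1 day from 2032-12-01 reaches 2032-11-30 (last day of November, 30 days).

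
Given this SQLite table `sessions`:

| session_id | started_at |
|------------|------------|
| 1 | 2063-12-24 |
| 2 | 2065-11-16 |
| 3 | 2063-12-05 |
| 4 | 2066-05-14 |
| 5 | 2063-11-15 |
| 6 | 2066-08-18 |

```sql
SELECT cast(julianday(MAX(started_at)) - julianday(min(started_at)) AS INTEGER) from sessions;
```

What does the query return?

1007

MIN = 2063-11-15, MAX = 2066-08-18.
15 days remain in November 2063 after the 15th (30 − 15).
Full months from December 2063 through July 2066 contribute their day counts.
Then 18 days into August 2066.
Total: 15 + 31 + 31 + 29 + 31 + 30 + 31 + 30 + 31 + 31 + 30 + 31 + 30 + 31 + 31 + 28 + 31 + 30 + 31 + 30 + 31 + 31 + 30 + 31 + 30 + 31 + 31 + 28 + 31 + 30 + 31 + 30 + 31 + 18 = 1007.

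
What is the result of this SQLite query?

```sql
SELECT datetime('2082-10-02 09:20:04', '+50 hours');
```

+50 hours from 2082-10-02 09:20:04 is 2082-10-04 11:20:04 (crosses midnight).

2082-10-04 11:20:04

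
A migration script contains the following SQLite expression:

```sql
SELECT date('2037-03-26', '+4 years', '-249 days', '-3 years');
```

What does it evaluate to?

Adding +4 years to 2037-03-26 gives 2041-03-26.
Applying '-249 days' to 2041-03-26: counting 249 days back gives 2040-07-20.
Adding -3 years to 2040-07-20 gives 2037-07-20.

2037-07-20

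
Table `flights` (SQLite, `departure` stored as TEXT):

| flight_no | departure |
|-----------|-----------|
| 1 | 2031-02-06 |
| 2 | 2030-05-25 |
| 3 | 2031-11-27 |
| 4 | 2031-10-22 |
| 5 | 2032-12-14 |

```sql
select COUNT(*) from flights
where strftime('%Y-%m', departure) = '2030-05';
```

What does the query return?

1

Rows with year-month 2030-05: 2030-05-25 → 1.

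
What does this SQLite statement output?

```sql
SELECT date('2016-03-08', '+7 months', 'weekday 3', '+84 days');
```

Adding +7 months to 2016-03-08 gives 2016-10-08.
`weekday 3` advances to the next Wednesday; 2016-10-08 is a Saturday, so it moves forward to 2016-10-12.
Applying '+84 days' to 2016-10-12: counting 84 days forward gives 2017-01-04.

2017-01-04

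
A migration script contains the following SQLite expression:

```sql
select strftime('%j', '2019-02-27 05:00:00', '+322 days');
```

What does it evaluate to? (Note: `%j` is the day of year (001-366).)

First apply '+322 days': 2019-02-27 05:00:00 → 2020-01-15 05:00:00.
Day-of-year for 2020-01-15: days since 2020-01-01 inclusive = 15, zero-padded to 015.

015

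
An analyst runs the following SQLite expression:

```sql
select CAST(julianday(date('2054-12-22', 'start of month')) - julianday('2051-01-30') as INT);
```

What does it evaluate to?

1401

`start of month` rewinds 2054-12-22 to 2054-12-01.
1 day remains in January 2051 after the 30th (31 − 30).
Full months from February 2051 through November 2054 contribute their day counts.
Then 1 day into December 2054.
Total: 1 + 28 + 31 + 30 + 31 + 30 + 31 + 31 + 30 + 31 + 30 + 31 + 31 + 29 + 31 + 30 + 31 + 30 + 31 + 31 + 30 + 31 + 30 + 31 + 31 + 28 + 31 + 30 + 31 + 30 + 31 + 31 + 30 + 31 + 30 + 31 + 31 + 28 + 31 + 30 + 31 + 30 + 31 + 31 + 30 + 31 + 30 + 1 = 1401.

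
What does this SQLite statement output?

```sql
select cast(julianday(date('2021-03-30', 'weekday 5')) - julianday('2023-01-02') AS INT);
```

-640

`weekday 5` advances to the next Friday; 2021-03-30 is a Tuesday, so it moves forward to 2021-04-02.
28 days remain in April 2021 after the 2nd (30 − 2).
Full months from May 2021 through December 2022 contribute their day counts.
Then 2 days into January 2023.
Total: 28 + 31 + 30 + 31 + 31 + 30 + 31 + 30 + 31 + 31 + 28 + 31 + 30 + 31 + 30 + 31 + 31 + 30 + 31 + 30 + 31 + 2 = 640.
The subtraction is earlier − later, so the result is −640 → -640.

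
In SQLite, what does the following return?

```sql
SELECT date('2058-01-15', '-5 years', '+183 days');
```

2053-07-17

Adding -5 years to 2058-01-15 gives 2053-01-15.
Applying '+183 days' to 2053-01-15: counting 183 days forward gives 2053-07-17.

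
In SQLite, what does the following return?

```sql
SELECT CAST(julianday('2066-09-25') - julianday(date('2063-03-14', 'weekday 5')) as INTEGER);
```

1289

`weekday 5` advances to the next Friday; 2063-03-14 is a Wednesday, so it moves forward to 2063-03-16.
15 days remain in March 2063 after the 16th (31 − 16).
Full months from April 2063 through August 2066 contribute their day counts.
Then 25 days into September 2066.
Total: 15 + 30 + 31 + 30 + 31 + 31 + 30 + 31 + 30 + 31 + 31 + 29 + 31 + 30 + 31 + 30 + 31 + 31 + 30 + 31 + 30 + 31 + 31 + 28 + 31 + 30 + 31 + 30 + 31 + 31 + 30 + 31 + 30 + 31 + 31 + 28 + 31 + 30 + 31 + 30 + 31 + 31 + 25 = 1289.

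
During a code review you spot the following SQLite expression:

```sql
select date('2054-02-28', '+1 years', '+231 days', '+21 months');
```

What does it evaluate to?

2057-07-17

Adding +1 year to 2054-02-28 gives 2055-02-28.
Applying '+231 days' to 2055-02-28: counting 231 days forward gives 2055-10-17.
Adding +21 months to 2055-10-17 gives 2057-07-17.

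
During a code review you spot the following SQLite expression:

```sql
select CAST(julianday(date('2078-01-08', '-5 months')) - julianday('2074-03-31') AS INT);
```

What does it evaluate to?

Adding -5 months to 2078-01-08 gives 2077-08-08.
0 days remain in March 2074 after the 31st (31 − 31).
Full months from April 2074 through July 2077 contribute their day counts.
Then 8 days into August 2077.
Total: 0 + 30 + 31 + 30 + 31 + 31 + 30 + 31 + 30 + 31 + 31 + 28 + 31 + 30 + 31 + 30 + 31 + 31 + 30 + 31 + 30 + 31 + 31 + 29 + 31 + 30 + 31 + 30 + 31 + 31 + 30 + 31 + 30 + 31 + 31 + 28 + 31 + 30 + 31 + 30 + 31 + 8 = 1226.

1226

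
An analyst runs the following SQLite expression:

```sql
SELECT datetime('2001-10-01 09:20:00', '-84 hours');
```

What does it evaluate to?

-84 hours from 2001-10-01 09:20:00 is 2001-09-27 21:20:00 (crosses midnight).

2001-09-27 21:20:00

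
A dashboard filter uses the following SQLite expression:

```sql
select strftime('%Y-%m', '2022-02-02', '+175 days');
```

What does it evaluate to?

2022-07

First apply '+175 days': 2022-02-02 → 2022-07-27.
`%Y-%m` extracts the year-month: 2022-07.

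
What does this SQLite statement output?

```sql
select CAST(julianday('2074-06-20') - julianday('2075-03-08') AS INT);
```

-261

10 days remain in June 2074 after the 20th (30 − 20).
Full months from July 2074 through February 2075 contribute their day counts.
Then 8 days into March 2075.
Total: 10 + 31 + 31 + 30 + 31 + 30 + 31 + 31 + 28 + 8 = 261.
The subtraction is earlier − later, so the result is −261 → -261.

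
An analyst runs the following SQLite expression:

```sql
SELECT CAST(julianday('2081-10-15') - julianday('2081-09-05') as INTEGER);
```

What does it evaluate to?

40

25 days remain in September 2081 after the 5th (30 − 5).
Then 15 days into October 2081.
Total: 25 + 15 = 40.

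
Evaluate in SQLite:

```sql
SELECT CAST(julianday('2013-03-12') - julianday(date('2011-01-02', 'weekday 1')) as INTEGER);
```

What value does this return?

799

`weekday 1` advances to the next Monday; 2011-01-02 is a Sunday, so it moves forward to 2011-01-03.
28 days remain in January 2011 after the 3rd (31 − 3).
Full months from February 2011 through February 2013 contribute their day counts.
Then 12 days into March 2013.
Total: 28 + 28 + 31 + 30 + 31 + 30 + 31 + 31 + 30 + 31 + 30 + 31 + 31 + 29 + 31 + 30 + 31 + 30 + 31 + 31 + 30 + 31 + 30 + 31 + 31 + 28 + 12 = 799.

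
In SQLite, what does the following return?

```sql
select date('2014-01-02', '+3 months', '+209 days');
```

Adding +3 months to 2014-01-02 gives 2014-04-02.
Applying '+209 days' to 2014-04-02: counting 209 days forward gives 2014-10-28.

2014-10-28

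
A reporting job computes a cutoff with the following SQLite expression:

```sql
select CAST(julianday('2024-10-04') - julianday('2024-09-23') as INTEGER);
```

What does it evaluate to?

7 days remain in September 2024 after the 23rd (30 − 23).
Then 4 days into October 2024.
Total: 7 + 4 = 11.

11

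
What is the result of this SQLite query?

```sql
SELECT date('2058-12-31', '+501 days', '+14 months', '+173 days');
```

2062-01-04

Applying '+501 days' to 2058-12-31: counting 501 days forward gives 2060-05-15.
Adding +14 months to 2060-05-15 gives 2061-07-15.
Applying '+173 days' to 2061-07-15: counting 173 days forward gives 2062-01-04.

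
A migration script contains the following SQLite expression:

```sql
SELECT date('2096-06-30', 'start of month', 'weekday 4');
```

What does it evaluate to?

2096-06-07

`start of month` rewinds 2096-06-30 to 2096-06-01.
`weekday 4` advances to the next Thursday; 2096-06-01 is a Friday, so it moves forward to 2096-06-07.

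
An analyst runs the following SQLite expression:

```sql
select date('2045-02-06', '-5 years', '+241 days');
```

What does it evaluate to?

2040-10-04

Adding -5 years to 2045-02-06 gives 2040-02-06.
Applying '+241 days' to 2040-02-06: counting 241 days forward gives 2040-10-04.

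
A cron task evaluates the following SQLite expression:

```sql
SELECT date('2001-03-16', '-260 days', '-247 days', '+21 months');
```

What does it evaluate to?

2001-07-26

Applying '-260 days' to 2001-03-16: counting 260 days back gives 2000-06-29.
Applying '-247 days' to 2000-06-29: counting 247 days back gives 1999-10-26.
Adding +21 months to 1999-10-26 gives 2001-07-26.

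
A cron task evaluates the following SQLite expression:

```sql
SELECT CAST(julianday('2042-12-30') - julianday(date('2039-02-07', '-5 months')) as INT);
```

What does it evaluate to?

Adding -5 months to 2039-02-07 gives 2038-09-07.
23 days remain in September 2038 after the 7th (30 − 7).
Full months from October 2038 through November 2042 contribute their day counts.
Then 30 days into December 2042.
Total: 23 + 31 + 30 + 31 + 31 + 28 + 31 + 30 + 31 + 30 + 31 + 31 + 30 + 31 + 30 + 31 + 31 + 29 + 31 + 30 + 31 + 30 + 31 + 31 + 30 + 31 + 30 + 31 + 31 + 28 + 31 + 30 + 31 + 30 + 31 + 31 + 30 + 31 + 30 + 31 + 31 + 28 + 31 + 30 + 31 + 30 + 31 + 31 + 30 + 31 + 30 + 30 = 1575.

1575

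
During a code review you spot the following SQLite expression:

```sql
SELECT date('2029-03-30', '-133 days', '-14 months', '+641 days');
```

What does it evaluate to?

Applying '-133 days' to 2029-03-30: counting 133 days back gives 2028-11-17.
Adding -14 months to 2028-11-17 gives 2027-09-17.
Applying '+641 days' to 2027-09-17: counting 641 days forward gives 2029-06-19.

2029-06-19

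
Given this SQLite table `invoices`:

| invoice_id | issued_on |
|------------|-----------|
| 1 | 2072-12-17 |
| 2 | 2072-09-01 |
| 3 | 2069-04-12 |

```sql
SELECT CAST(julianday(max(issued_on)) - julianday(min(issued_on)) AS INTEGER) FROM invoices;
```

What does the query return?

MIN = 2069-04-12, MAX = 2072-12-17.
18 days remain in April 2069 after the 12th (30 − 12).
Full months from May 2069 through November 2072 contribute their day counts.
Then 17 days into December 2072.
Total: 18 + 31 + 30 + 31 + 31 + 30 + 31 + 30 + 31 + 31 + 28 + 31 + 30 + 31 + 30 + 31 + 31 + 30 + 31 + 30 + 31 + 31 + 28 + 31 + 30 + 31 + 30 + 31 + 31 + 30 + 31 + 30 + 31 + 31 + 29 + 31 + 30 + 31 + 30 + 31 + 31 + 30 + 31 + 30 + 17 = 1345.

1345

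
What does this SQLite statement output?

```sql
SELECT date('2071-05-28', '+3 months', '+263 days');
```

2072-05-17

Adding +3 months to 2071-05-28 gives 2071-08-28.
Applying '+263 days' to 2071-08-28: counting 263 days forward gives 2072-05-17.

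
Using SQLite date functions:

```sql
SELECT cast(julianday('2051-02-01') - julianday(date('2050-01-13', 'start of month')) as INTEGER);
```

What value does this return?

`start of month` rewinds 2050-01-13 to 2050-01-01.
30 days remain in January 2050 after the 1st (31 − 1).
Full months from February 2050 through January 2051 contribute their day counts.
Then 1 day into February 2051.
Total: 30 + 28 + 31 + 30 + 31 + 30 + 31 + 31 + 30 + 31 + 30 + 31 + 31 + 1 = 396.

396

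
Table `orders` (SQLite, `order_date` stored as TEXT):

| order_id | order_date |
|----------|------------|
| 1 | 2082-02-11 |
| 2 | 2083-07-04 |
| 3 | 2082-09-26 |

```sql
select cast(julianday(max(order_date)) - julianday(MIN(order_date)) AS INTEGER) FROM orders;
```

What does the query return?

508

MIN = 2082-02-11, MAX = 2083-07-04.
17 days remain in February 2082 after the 11th (28 − 11).
Full months from March 2082 through June 2083 contribute their day counts.
Then 4 days into July 2083.
Total: 17 + 31 + 30 + 31 + 30 + 31 + 31 + 30 + 31 + 30 + 31 + 31 + 28 + 31 + 30 + 31 + 30 + 4 = 508.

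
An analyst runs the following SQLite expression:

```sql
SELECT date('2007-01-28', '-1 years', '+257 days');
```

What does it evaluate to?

2006-10-12

Adding -1 year to 2007-01-28 gives 2006-01-28.
Applying '+257 days' to 2006-01-28: counting 257 days forward gives 2006-10-12.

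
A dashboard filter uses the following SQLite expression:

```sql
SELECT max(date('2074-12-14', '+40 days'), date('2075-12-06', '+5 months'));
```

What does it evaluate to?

date('2074-12-14', '+40 days') → 2075-01-23.
date('2075-12-06', '+5 months') → 2076-05-06.
Later of the two is 2076-05-06.

2076-05-06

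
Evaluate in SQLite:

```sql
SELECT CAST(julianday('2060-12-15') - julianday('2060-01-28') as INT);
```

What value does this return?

3 days remain in January 2060 after the 28th (31 − 28).
Full months from February 2060 through November 2060 contribute their day counts.
Then 15 days into December 2060.
Total: 3 + 29 + 31 + 30 + 31 + 30 + 31 + 31 + 30 + 31 + 30 + 15 = 322.

322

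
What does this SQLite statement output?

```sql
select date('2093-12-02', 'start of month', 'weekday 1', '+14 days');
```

2093-12-21

`start of month` rewinds 2093-12-02 to 2093-12-01.
`weekday 1` advances to the next Monday; 2093-12-01 is a Tuesday, so it moves forward to 2093-12-07.
Advancing 14 more days within December lands on 2093-12-21.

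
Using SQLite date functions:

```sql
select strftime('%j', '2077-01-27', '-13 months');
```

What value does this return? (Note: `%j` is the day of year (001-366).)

First apply '-13 months': 2077-01-27 → 2075-12-27.
Day-of-year for 2075-12-27: days since 2075-01-01 inclusive = 361, zero-padded to 361.

361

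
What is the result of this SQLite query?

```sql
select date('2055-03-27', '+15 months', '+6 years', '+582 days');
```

2064-01-30

Adding +15 months to 2055-03-27 gives 2056-06-27.
Adding +6 years to 2056-06-27 gives 2062-06-27.
Applying '+582 days' to 2062-06-27: counting 582 days forward gives 2064-01-30.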